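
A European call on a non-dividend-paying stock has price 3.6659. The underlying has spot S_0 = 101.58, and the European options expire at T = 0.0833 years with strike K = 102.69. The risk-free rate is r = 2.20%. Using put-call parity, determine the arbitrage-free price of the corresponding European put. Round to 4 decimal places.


Answer: Put price = 4.5879

Derivation:
Put-call parity: C - P = S_0 * exp(-qT) - K * exp(-rT).
S_0 * exp(-qT) = 101.5800 * 1.00000000 = 101.58000000
K * exp(-rT) = 102.6900 * 0.99816908 = 102.50198264
P = C - S*exp(-qT) + K*exp(-rT)
P = 3.6659 - 101.58000000 + 102.50198264 = 4.5879


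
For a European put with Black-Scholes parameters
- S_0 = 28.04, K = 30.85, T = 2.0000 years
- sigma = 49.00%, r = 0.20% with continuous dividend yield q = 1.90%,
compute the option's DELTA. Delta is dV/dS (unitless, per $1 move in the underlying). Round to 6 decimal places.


Answer: Delta = -0.420320

Derivation:
d1 = 0.1595973366; d2 = -0.5333673089
phi(d1) = 0.3938937059; exp(-qT) = 0.9627129409; exp(-rT) = 0.9960079893
N(-d1) = 0.4365991386
Delta = -exp(-qT) * N(-d1) = -0.9627129409 * 0.4365991386 = -0.420320


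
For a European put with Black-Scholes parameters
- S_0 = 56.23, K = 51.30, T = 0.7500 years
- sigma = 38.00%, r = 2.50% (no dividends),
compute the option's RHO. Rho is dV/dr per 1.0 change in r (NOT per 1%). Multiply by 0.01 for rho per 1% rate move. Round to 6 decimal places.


d1 = 0.5003489730; d2 = 0.1712593196
phi(d1) = 0.3520038800; exp(-qT) = 1.0000000000; exp(-rT) = 0.9814246877
N(-d2) = 0.4320099331
Rho = -K*T*exp(-rT)*N(-d2) = -51.3000 * 0.7500 * 0.9814246877 * 0.4320099331 = -16.312831

Answer: Rho = -16.312831


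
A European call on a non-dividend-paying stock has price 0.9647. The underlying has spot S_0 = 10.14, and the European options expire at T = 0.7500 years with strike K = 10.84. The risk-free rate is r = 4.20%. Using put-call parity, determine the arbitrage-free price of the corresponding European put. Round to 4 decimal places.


Answer: Put price = 1.3286

Derivation:
Put-call parity: C - P = S_0 * exp(-qT) - K * exp(-rT).
S_0 * exp(-qT) = 10.1400 * 1.00000000 = 10.14000000
K * exp(-rT) = 10.8400 * 0.96899096 = 10.50386197
P = C - S*exp(-qT) + K*exp(-rT)
P = 0.9647 - 10.14000000 + 10.50386197 = 1.3286


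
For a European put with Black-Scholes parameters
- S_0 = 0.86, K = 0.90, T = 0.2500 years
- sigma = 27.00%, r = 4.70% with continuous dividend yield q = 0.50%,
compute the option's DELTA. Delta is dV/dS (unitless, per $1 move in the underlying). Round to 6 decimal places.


d1 = -0.1914805487; d2 = -0.3264805487
phi(d1) = 0.3916953407; exp(-qT) = 0.9987507809; exp(-rT) = 0.9883187617
N(-d1) = 0.5759254408
Delta = -exp(-qT) * N(-d1) = -0.9987507809 * 0.5759254408 = -0.575206

Answer: Delta = -0.575206


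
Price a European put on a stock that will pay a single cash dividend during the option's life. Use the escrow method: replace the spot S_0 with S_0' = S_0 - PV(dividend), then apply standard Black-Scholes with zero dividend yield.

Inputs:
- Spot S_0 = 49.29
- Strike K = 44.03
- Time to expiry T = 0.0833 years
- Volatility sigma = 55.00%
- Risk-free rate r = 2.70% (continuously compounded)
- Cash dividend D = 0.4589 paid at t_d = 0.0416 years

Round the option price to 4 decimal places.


Answer: Price = 1.1100

Derivation:
PV(D) = D * exp(-r * t_d) = 0.4589 * 0.99887743 = 0.45838485
S_0' = S_0 - PV(D) = 49.2900 - 0.45838485 = 48.83161515
d1 = (ln(S_0'/K) + (r + sigma^2/2)*T) / (sigma*sqrt(T)) = 0.74559206
d2 = d1 - sigma*sqrt(T) = 0.58685249
exp(-rT) = 0.99775343
N(-d1) = 0.22795694; N(-d2) = 0.27865139
P = K * exp(-rT) * N(-d2) - S_0' * N(-d1) = 44.0300 * 0.99775343 * 0.27865139 - 48.83161515 * 0.22795694 = 1.1100


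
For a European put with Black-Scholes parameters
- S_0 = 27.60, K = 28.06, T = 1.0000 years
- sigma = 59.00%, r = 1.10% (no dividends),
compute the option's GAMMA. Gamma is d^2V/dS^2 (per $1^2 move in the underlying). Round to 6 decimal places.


Answer: Gamma = 0.023520

Derivation:
d1 = 0.2856283018; d2 = -0.3043716982
phi(d1) = 0.3829961674; exp(-qT) = 1.0000000000; exp(-rT) = 0.9890602788
Gamma = exp(-qT) * phi(d1) / (S * sigma * sqrt(T)) = 1.0000000000 * 0.3829961674 / (27.6000 * 0.5900 * 1.0000000000) = 0.023520


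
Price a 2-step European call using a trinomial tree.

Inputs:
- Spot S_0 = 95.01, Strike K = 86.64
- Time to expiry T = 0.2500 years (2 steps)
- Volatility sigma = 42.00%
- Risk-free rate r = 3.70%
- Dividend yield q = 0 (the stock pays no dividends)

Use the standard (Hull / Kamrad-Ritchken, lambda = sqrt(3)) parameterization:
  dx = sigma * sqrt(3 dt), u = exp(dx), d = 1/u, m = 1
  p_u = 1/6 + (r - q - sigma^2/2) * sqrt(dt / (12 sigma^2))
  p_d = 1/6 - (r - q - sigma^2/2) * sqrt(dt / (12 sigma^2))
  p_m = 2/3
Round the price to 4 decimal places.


dt = T/N = 0.125000; dx = sigma*sqrt(3*dt) = 0.257196
u = exp(dx) = 1.293299; d = 1/u = 0.773216
p_u = 0.154225, p_m = 0.666667, p_d = 0.179109
Discount per step: exp(-r*dt) = 0.995386
Stock lattice S(k, j) with j the centered position index:
  k=0: S(0,+0) = 95.0100
  k=1: S(1,-1) = 73.4633; S(1,+0) = 95.0100; S(1,+1) = 122.8764
  k=2: S(2,-2) = 56.8030; S(2,-1) = 73.4633; S(2,+0) = 95.0100; S(2,+1) = 122.8764; S(2,+2) = 158.9159
Terminal payoffs V(N, j) = max(S_T - K, 0):
  V(2,-2) = 0.000000; V(2,-1) = 0.000000; V(2,+0) = 8.370000; V(2,+1) = 36.236351; V(2,+2) = 72.275878
Backward induction: V(k, j) = exp(-r*dt) * [p_u * V(k+1, j+1) + p_m * V(k+1, j) + p_d * V(k+1, j-1)]
  V(1,-1) = exp(-r*dt) * [p_u*8.370000 + p_m*0.000000 + p_d*0.000000] = 1.284905
  V(1,+0) = exp(-r*dt) * [p_u*36.236351 + p_m*8.370000 + p_d*0.000000] = 11.117009
  V(1,+1) = exp(-r*dt) * [p_u*72.275878 + p_m*36.236351 + p_d*8.370000] = 36.633617
  V(0,+0) = exp(-r*dt) * [p_u*36.633617 + p_m*11.117009 + p_d*1.284905] = 13.229959

Answer: Price = V(0,0) = 13.2300


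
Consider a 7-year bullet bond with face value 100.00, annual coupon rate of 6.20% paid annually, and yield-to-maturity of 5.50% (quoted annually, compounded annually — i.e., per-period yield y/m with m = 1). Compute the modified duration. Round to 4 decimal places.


Answer: Modified duration = 5.6029

Derivation:
Coupon per period c = face * coupon_rate / m = 6.200000
Periods per year m = 1; per-period yield y/m = 0.055000
Number of cashflows N = 7
Cashflows (t years, CF_t, discount factor 1/(1+y/m)^(m*t), PV):
  t = 1.0000: CF_t = 6.200000, DF = 0.947867, PV = 5.876777
  t = 2.0000: CF_t = 6.200000, DF = 0.898452, PV = 5.570405
  t = 3.0000: CF_t = 6.200000, DF = 0.851614, PV = 5.280005
  t = 4.0000: CF_t = 6.200000, DF = 0.807217, PV = 5.004744
  t = 5.0000: CF_t = 6.200000, DF = 0.765134, PV = 4.743833
  t = 6.0000: CF_t = 6.200000, DF = 0.725246, PV = 4.496524
  t = 7.0000: CF_t = 106.200000, DF = 0.687437, PV = 73.005789
Price P = sum_t PV_t = 103.978077
First compute Macaulay numerator sum_t t * PV_t:
  t * PV_t at t = 1.0000: 5.876777
  t * PV_t at t = 2.0000: 11.140810
  t * PV_t at t = 3.0000: 15.840014
  t * PV_t at t = 4.0000: 20.018975
  t * PV_t at t = 5.0000: 23.719165
  t * PV_t at t = 6.0000: 26.979145
  t * PV_t at t = 7.0000: 511.040523
Macaulay duration D = 614.615410 / 103.978077 = 5.911010
Modified duration = D / (1 + y/m) = 5.911010 / (1 + 0.055000) = 5.602853


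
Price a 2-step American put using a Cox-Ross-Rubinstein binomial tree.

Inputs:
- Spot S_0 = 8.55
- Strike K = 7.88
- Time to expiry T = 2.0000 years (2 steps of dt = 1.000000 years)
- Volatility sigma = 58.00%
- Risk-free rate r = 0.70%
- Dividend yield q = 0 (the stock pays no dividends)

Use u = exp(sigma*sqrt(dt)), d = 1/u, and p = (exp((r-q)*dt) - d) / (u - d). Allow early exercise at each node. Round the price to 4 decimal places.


Answer: Price = V(0,0) = 2.0697

Derivation:
dt = T/N = 1.000000
u = exp(sigma*sqrt(dt)) = 1.786038; d = 1/u = 0.559898
p = (exp((r-q)*dt) - d) / (u - d) = 0.364662
Discount per step: exp(-r*dt) = 0.993024
Stock lattice S(k, i) with i counting down-moves:
  k=0: S(0,0) = 8.5500
  k=1: S(1,0) = 15.2706; S(1,1) = 4.7871
  k=2: S(2,0) = 27.2739; S(2,1) = 8.5500; S(2,2) = 2.6803
Terminal payoffs V(N, i) = max(K - S_T, 0):
  V(2,0) = 0.000000; V(2,1) = 0.000000; V(2,2) = 5.199693
Backward induction: V(k, i) = exp(-r*dt) * [p * V(k+1, i) + (1-p) * V(k+1, i+1)]; then take max(V_cont, immediate exercise) for American.
  V(1,0) = exp(-r*dt) * [p*0.000000 + (1-p)*0.000000] = 0.000000; exercise = 0.000000; V(1,0) = max -> 0.000000
  V(1,1) = exp(-r*dt) * [p*0.000000 + (1-p)*5.199693] = 3.280521; exercise = 3.092869; V(1,1) = max -> 3.280521
  V(0,0) = exp(-r*dt) * [p*0.000000 + (1-p)*3.280521] = 2.069702; exercise = 0.000000; V(0,0) = max -> 2.069702


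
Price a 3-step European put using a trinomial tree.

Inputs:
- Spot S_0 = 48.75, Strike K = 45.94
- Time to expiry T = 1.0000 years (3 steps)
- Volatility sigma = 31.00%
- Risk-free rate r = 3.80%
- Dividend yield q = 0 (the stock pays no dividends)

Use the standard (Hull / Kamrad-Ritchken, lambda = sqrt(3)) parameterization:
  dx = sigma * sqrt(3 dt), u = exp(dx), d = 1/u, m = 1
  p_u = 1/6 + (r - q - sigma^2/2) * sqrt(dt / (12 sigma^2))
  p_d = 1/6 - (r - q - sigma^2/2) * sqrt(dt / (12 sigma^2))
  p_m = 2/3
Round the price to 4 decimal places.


Answer: Price = V(0,0) = 3.6448

Derivation:
dt = T/N = 0.333333; dx = sigma*sqrt(3*dt) = 0.310000
u = exp(dx) = 1.363425; d = 1/u = 0.733447
p_u = 0.161263, p_m = 0.666667, p_d = 0.172070
Discount per step: exp(-r*dt) = 0.987413
Stock lattice S(k, j) with j the centered position index:
  k=0: S(0,+0) = 48.7500
  k=1: S(1,-1) = 35.7555; S(1,+0) = 48.7500; S(1,+1) = 66.4670
  k=2: S(2,-2) = 26.2248; S(2,-1) = 35.7555; S(2,+0) = 48.7500; S(2,+1) = 66.4670; S(2,+2) = 90.6227
  k=3: S(3,-3) = 19.2345; S(3,-2) = 26.2248; S(3,-1) = 35.7555; S(3,+0) = 48.7500; S(3,+1) = 66.4670; S(3,+2) = 90.6227; S(3,+3) = 123.5573
Terminal payoffs V(N, j) = max(K - S_T, 0):
  V(3,-3) = 26.705507; V(3,-2) = 19.715209; V(3,-1) = 10.184461; V(3,+0) = 0.000000; V(3,+1) = 0.000000; V(3,+2) = 0.000000; V(3,+3) = 0.000000
Backward induction: V(k, j) = exp(-r*dt) * [p_u * V(k+1, j+1) + p_m * V(k+1, j) + p_d * V(k+1, j-1)]
  V(2,-2) = exp(-r*dt) * [p_u*10.184461 + p_m*19.715209 + p_d*26.705507] = 19.137122
  V(2,-1) = exp(-r*dt) * [p_u*0.000000 + p_m*10.184461 + p_d*19.715209] = 10.053875
  V(2,+0) = exp(-r*dt) * [p_u*0.000000 + p_m*0.000000 + p_d*10.184461] = 1.730382
  V(2,+1) = exp(-r*dt) * [p_u*0.000000 + p_m*0.000000 + p_d*0.000000] = 0.000000
  V(2,+2) = exp(-r*dt) * [p_u*0.000000 + p_m*0.000000 + p_d*0.000000] = 0.000000
  V(1,-1) = exp(-r*dt) * [p_u*1.730382 + p_m*10.053875 + p_d*19.137122] = 10.145230
  V(1,+0) = exp(-r*dt) * [p_u*0.000000 + p_m*1.730382 + p_d*10.053875] = 2.847262
  V(1,+1) = exp(-r*dt) * [p_u*0.000000 + p_m*0.000000 + p_d*1.730382] = 0.293999
  V(0,+0) = exp(-r*dt) * [p_u*0.293999 + p_m*2.847262 + p_d*10.145230] = 3.644813


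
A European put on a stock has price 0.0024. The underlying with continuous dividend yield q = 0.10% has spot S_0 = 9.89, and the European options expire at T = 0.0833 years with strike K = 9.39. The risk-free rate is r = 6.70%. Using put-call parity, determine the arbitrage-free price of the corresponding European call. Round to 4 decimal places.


Answer: Call price = 0.5538

Derivation:
Put-call parity: C - P = S_0 * exp(-qT) - K * exp(-rT).
S_0 * exp(-qT) = 9.8900 * 0.99991670 = 9.88917620
K * exp(-rT) = 9.3900 * 0.99443445 = 9.33773944
C = P + S*exp(-qT) - K*exp(-rT)
C = 0.0024 + 9.88917620 - 9.33773944 = 0.5538


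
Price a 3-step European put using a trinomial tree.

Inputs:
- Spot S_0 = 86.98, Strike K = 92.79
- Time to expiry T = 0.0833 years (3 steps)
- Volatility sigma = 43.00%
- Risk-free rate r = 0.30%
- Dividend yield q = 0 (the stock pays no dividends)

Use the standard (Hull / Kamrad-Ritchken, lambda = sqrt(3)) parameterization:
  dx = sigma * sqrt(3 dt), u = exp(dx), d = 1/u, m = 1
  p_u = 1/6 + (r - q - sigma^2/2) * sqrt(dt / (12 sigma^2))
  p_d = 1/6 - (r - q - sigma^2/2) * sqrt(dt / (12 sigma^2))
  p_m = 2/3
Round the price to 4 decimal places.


Answer: Price = V(0,0) = 8.0942

Derivation:
dt = T/N = 0.027767; dx = sigma*sqrt(3*dt) = 0.124105
u = exp(dx) = 1.132135; d = 1/u = 0.883287
p_u = 0.156660, p_m = 0.666667, p_d = 0.176673
Discount per step: exp(-r*dt) = 0.999917
Stock lattice S(k, j) with j the centered position index:
  k=0: S(0,+0) = 86.9800
  k=1: S(1,-1) = 76.8283; S(1,+0) = 86.9800; S(1,+1) = 98.4731
  k=2: S(2,-2) = 67.8614; S(2,-1) = 76.8283; S(2,+0) = 86.9800; S(2,+1) = 98.4731; S(2,+2) = 111.4849
  k=3: S(3,-3) = 59.9411; S(3,-2) = 67.8614; S(3,-1) = 76.8283; S(3,+0) = 86.9800; S(3,+1) = 98.4731; S(3,+2) = 111.4849; S(3,+3) = 126.2160
Terminal payoffs V(N, j) = max(K - S_T, 0):
  V(3,-3) = 32.848939; V(3,-2) = 24.928610; V(3,-1) = 15.961726; V(3,+0) = 5.810000; V(3,+1) = 0.000000; V(3,+2) = 0.000000; V(3,+3) = 0.000000
Backward induction: V(k, j) = exp(-r*dt) * [p_u * V(k+1, j+1) + p_m * V(k+1, j) + p_d * V(k+1, j-1)]
  V(2,-2) = exp(-r*dt) * [p_u*15.961726 + p_m*24.928610 + p_d*32.848939] = 24.921090
  V(2,-1) = exp(-r*dt) * [p_u*5.810000 + p_m*15.961726 + p_d*24.928610] = 15.954234
  V(2,+0) = exp(-r*dt) * [p_u*0.000000 + p_m*5.810000 + p_d*15.961726] = 6.692785
  V(2,+1) = exp(-r*dt) * [p_u*0.000000 + p_m*0.000000 + p_d*5.810000] = 1.026386
  V(2,+2) = exp(-r*dt) * [p_u*0.000000 + p_m*0.000000 + p_d*0.000000] = 0.000000
  V(1,-1) = exp(-r*dt) * [p_u*6.692785 + p_m*15.954234 + p_d*24.921090] = 16.086197
  V(1,+0) = exp(-r*dt) * [p_u*1.026386 + p_m*6.692785 + p_d*15.954234] = 7.440716
  V(1,+1) = exp(-r*dt) * [p_u*0.000000 + p_m*1.026386 + p_d*6.692785] = 1.866537
  V(0,+0) = exp(-r*dt) * [p_u*1.866537 + p_m*7.440716 + p_d*16.086197] = 8.094215


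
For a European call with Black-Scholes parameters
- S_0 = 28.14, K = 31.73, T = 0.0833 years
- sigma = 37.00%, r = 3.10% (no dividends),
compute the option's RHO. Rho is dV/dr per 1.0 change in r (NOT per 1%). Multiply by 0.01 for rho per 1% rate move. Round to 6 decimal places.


Answer: Rho = 0.327781

Derivation:
d1 = -1.0468021951; d2 = -1.1535906308
phi(d1) = 0.2306541328; exp(-qT) = 1.0000000000; exp(-rT) = 0.9974210313
N(d2) = 0.1243340207
Rho = K*T*exp(-rT)*N(d2) = 31.7300 * 0.0833 * 0.9974210313 * 0.1243340207 = 0.327781


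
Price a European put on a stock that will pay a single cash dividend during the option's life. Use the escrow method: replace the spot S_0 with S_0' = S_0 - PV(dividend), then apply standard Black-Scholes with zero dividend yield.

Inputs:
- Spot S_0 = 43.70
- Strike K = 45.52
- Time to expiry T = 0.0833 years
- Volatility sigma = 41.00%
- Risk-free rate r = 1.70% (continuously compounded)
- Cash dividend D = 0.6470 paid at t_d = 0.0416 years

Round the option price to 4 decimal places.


Answer: Price = 3.5047

Derivation:
PV(D) = D * exp(-r * t_d) = 0.6470 * 0.99929305 = 0.64654260
S_0' = S_0 - PV(D) = 43.7000 - 0.64654260 = 43.05345740
d1 = (ln(S_0'/K) + (r + sigma^2/2)*T) / (sigma*sqrt(T)) = -0.39964958
d2 = d1 - sigma*sqrt(T) = -0.51798271
exp(-rT) = 0.99858490
N(-d1) = 0.65529268; N(-d2) = 0.69776483
P = K * exp(-rT) * N(-d2) - S_0' * N(-d1) = 45.5200 * 0.99858490 * 0.69776483 - 43.05345740 * 0.65529268 = 3.5047


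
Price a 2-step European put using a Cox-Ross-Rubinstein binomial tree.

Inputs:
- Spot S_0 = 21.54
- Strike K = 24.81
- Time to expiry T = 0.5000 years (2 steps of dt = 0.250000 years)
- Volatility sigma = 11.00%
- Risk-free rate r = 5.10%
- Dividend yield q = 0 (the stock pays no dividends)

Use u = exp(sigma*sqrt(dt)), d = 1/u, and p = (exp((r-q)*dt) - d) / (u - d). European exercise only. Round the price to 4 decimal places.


Answer: Price = V(0,0) = 2.6453

Derivation:
dt = T/N = 0.250000
u = exp(sigma*sqrt(dt)) = 1.056541; d = 1/u = 0.946485
p = (exp((r-q)*dt) - d) / (u - d) = 0.602846
Discount per step: exp(-r*dt) = 0.987331
Stock lattice S(k, i) with i counting down-moves:
  k=0: S(0,0) = 21.5400
  k=1: S(1,0) = 22.7579; S(1,1) = 20.3873
  k=2: S(2,0) = 24.0446; S(2,1) = 21.5400; S(2,2) = 19.2963
Terminal payoffs V(N, i) = max(K - S_T, 0):
  V(2,0) = 0.765370; V(2,1) = 3.270000; V(2,2) = 5.513733
Backward induction: V(k, i) = exp(-r*dt) * [p * V(k+1, i) + (1-p) * V(k+1, i+1)].
  V(1,0) = exp(-r*dt) * [p*0.765370 + (1-p)*3.270000] = 1.737796
  V(1,1) = exp(-r*dt) * [p*3.270000 + (1-p)*5.513733] = 4.108390
  V(0,0) = exp(-r*dt) * [p*1.737796 + (1-p)*4.108390] = 2.645343


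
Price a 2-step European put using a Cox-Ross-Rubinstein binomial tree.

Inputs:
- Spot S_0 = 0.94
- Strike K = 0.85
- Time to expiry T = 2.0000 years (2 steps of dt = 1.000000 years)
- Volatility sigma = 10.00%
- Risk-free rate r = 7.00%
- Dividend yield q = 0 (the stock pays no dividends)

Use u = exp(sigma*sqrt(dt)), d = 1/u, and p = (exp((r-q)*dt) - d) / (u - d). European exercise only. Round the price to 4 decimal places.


dt = T/N = 1.000000
u = exp(sigma*sqrt(dt)) = 1.105171; d = 1/u = 0.904837
p = (exp((r-q)*dt) - d) / (u - d) = 0.836958
Discount per step: exp(-r*dt) = 0.932394
Stock lattice S(k, i) with i counting down-moves:
  k=0: S(0,0) = 0.9400
  k=1: S(1,0) = 1.0389; S(1,1) = 0.8505
  k=2: S(2,0) = 1.1481; S(2,1) = 0.9400; S(2,2) = 0.7696
Terminal payoffs V(N, i) = max(K - S_T, 0):
  V(2,0) = 0.000000; V(2,1) = 0.000000; V(2,2) = 0.080393
Backward induction: V(k, i) = exp(-r*dt) * [p * V(k+1, i) + (1-p) * V(k+1, i+1)].
  V(1,0) = exp(-r*dt) * [p*0.000000 + (1-p)*0.000000] = 0.000000
  V(1,1) = exp(-r*dt) * [p*0.000000 + (1-p)*0.080393] = 0.012221
  V(0,0) = exp(-r*dt) * [p*0.000000 + (1-p)*0.012221] = 0.001858

Answer: Price = V(0,0) = 0.0019


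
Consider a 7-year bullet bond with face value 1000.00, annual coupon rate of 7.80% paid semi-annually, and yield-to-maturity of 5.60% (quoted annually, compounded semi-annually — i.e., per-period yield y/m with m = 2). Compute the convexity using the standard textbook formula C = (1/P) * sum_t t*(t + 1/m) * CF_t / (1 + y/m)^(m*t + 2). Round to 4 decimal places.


Answer: Convexity = 36.8160

Derivation:
Coupon per period c = face * coupon_rate / m = 39.000000
Periods per year m = 2; per-period yield y/m = 0.028000
Number of cashflows N = 14
Cashflows (t years, CF_t, discount factor 1/(1+y/m)^(m*t), PV):
  t = 0.5000: CF_t = 39.000000, DF = 0.972763, PV = 37.937743
  t = 1.0000: CF_t = 39.000000, DF = 0.946267, PV = 36.904419
  t = 1.5000: CF_t = 39.000000, DF = 0.920493, PV = 35.899241
  t = 2.0000: CF_t = 39.000000, DF = 0.895422, PV = 34.921440
  t = 2.5000: CF_t = 39.000000, DF = 0.871033, PV = 33.970273
  t = 3.0000: CF_t = 39.000000, DF = 0.847308, PV = 33.045012
  t = 3.5000: CF_t = 39.000000, DF = 0.824230, PV = 32.144954
  t = 4.0000: CF_t = 39.000000, DF = 0.801780, PV = 31.269410
  t = 4.5000: CF_t = 39.000000, DF = 0.779941, PV = 30.417714
  t = 5.0000: CF_t = 39.000000, DF = 0.758698, PV = 29.589216
  t = 5.5000: CF_t = 39.000000, DF = 0.738033, PV = 28.783284
  t = 6.0000: CF_t = 39.000000, DF = 0.717931, PV = 27.999304
  t = 6.5000: CF_t = 39.000000, DF = 0.698376, PV = 27.236677
  t = 7.0000: CF_t = 1039.000000, DF = 0.679354, PV = 705.849225
Price P = sum_t PV_t = 1125.967913
Convexity numerator sum_t t*(t + 1/m) * CF_t / (1+y/m)^(m*t + 2):
  t = 0.5000: term = 17.949620
  t = 1.0000: term = 52.382161
  t = 1.5000: term = 101.910818
  t = 2.0000: term = 165.225062
  t = 2.5000: term = 241.087153
  t = 3.0000: term = 328.328807
  t = 3.5000: term = 425.847999
  t = 4.0000: term = 532.605891
  t = 4.5000: term = 647.623894
  t = 5.0000: term = 769.980852
  t = 5.5000: term = 898.810333
  t = 6.0000: term = 1033.298048
  t = 6.5000: term = 1172.679367
  t = 7.0000: term = 35065.902136
Convexity = (1/P) * sum = 41453.632139 / 1125.967913 = 36.815998


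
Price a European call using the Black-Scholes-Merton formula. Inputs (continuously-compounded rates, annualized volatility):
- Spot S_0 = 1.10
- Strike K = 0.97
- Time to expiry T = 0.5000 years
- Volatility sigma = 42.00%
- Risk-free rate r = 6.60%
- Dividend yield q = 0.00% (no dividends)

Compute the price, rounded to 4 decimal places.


Answer: Price = 0.2177

Derivation:
d1 = (ln(S/K) + (r - q + 0.5*sigma^2) * T) / (sigma * sqrt(T)) = 0.68309676
d2 = d1 - sigma * sqrt(T) = 0.38611191
exp(-rT) = 0.96753856; exp(-qT) = 1.00000000
C = S_0 * exp(-qT) * N(d1) - K * exp(-rT) * N(d2)
N(d1) = 0.75272715; N(d2) = 0.65029311
C = 1.1000 * 1.00000000 * 0.75272715 - 0.9700 * 0.96753856 * 0.65029311 = 0.2177


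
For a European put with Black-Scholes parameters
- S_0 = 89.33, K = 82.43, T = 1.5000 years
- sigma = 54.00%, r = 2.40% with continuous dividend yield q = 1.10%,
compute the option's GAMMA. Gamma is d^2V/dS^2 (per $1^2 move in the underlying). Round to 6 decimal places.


Answer: Gamma = 0.005915

Derivation:
d1 = 0.4817147316; d2 = -0.1796474989
phi(d1) = 0.3552394981; exp(-qT) = 0.9836353794; exp(-rT) = 0.9646402935
Gamma = exp(-qT) * phi(d1) / (S * sigma * sqrt(T)) = 0.9836353794 * 0.3552394981 / (89.3300 * 0.5400 * 1.2247448714) = 0.005915


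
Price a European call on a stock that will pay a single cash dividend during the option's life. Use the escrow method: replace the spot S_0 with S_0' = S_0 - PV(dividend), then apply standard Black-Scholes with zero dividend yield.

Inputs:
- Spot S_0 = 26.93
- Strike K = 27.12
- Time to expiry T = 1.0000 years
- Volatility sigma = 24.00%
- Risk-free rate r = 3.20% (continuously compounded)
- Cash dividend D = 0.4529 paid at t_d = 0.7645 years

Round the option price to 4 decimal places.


Answer: Price = 2.6321

Derivation:
PV(D) = D * exp(-r * t_d) = 0.4529 * 0.97583282 = 0.44195468
S_0' = S_0 - PV(D) = 26.9300 - 0.44195468 = 26.48804532
d1 = (ln(S_0'/K) + (r + sigma^2/2)*T) / (sigma*sqrt(T)) = 0.15509187
d2 = d1 - sigma*sqrt(T) = -0.08490813
exp(-rT) = 0.96850658
N(d1) = 0.56162555; N(d2) = 0.46616721
C = S_0' * N(d1) - K * exp(-rT) * N(d2) = 26.48804532 * 0.56162555 - 27.1200 * 0.96850658 * 0.46616721 = 2.6321


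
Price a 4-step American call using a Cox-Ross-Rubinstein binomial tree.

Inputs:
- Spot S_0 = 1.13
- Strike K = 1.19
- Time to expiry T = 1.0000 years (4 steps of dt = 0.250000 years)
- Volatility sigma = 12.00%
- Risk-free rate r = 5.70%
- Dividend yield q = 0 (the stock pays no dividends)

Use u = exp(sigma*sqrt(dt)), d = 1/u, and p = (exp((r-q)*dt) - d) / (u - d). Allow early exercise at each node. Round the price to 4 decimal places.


dt = T/N = 0.250000
u = exp(sigma*sqrt(dt)) = 1.061837; d = 1/u = 0.941765
p = (exp((r-q)*dt) - d) / (u - d) = 0.604533
Discount per step: exp(-r*dt) = 0.985851
Stock lattice S(k, i) with i counting down-moves:
  k=0: S(0,0) = 1.1300
  k=1: S(1,0) = 1.1999; S(1,1) = 1.0642
  k=2: S(2,0) = 1.2741; S(2,1) = 1.1300; S(2,2) = 1.0022
  k=3: S(3,0) = 1.3529; S(3,1) = 1.1999; S(3,2) = 1.0642; S(3,3) = 0.9439
  k=4: S(4,0) = 1.4365; S(4,1) = 1.2741; S(4,2) = 1.1300; S(4,3) = 1.0022; S(4,4) = 0.8889
Terminal payoffs V(N, i) = max(S_T - K, 0):
  V(4,0) = 0.246512; V(4,1) = 0.084071; V(4,2) = 0.000000; V(4,3) = 0.000000; V(4,4) = 0.000000
Backward induction: V(k, i) = exp(-r*dt) * [p * V(k+1, i) + (1-p) * V(k+1, i+1)]; then take max(V_cont, immediate exercise) for American.
  V(3,0) = exp(-r*dt) * [p*0.246512 + (1-p)*0.084071] = 0.179693; exercise = 0.162856; V(3,0) = max -> 0.179693
  V(3,1) = exp(-r*dt) * [p*0.084071 + (1-p)*0.000000] = 0.050105; exercise = 0.009875; V(3,1) = max -> 0.050105
  V(3,2) = exp(-r*dt) * [p*0.000000 + (1-p)*0.000000] = 0.000000; exercise = 0.000000; V(3,2) = max -> 0.000000
  V(3,3) = exp(-r*dt) * [p*0.000000 + (1-p)*0.000000] = 0.000000; exercise = 0.000000; V(3,3) = max -> 0.000000
  V(2,0) = exp(-r*dt) * [p*0.179693 + (1-p)*0.050105] = 0.126628; exercise = 0.084071; V(2,0) = max -> 0.126628
  V(2,1) = exp(-r*dt) * [p*0.050105 + (1-p)*0.000000] = 0.029861; exercise = 0.000000; V(2,1) = max -> 0.029861
  V(2,2) = exp(-r*dt) * [p*0.000000 + (1-p)*0.000000] = 0.000000; exercise = 0.000000; V(2,2) = max -> 0.000000
  V(1,0) = exp(-r*dt) * [p*0.126628 + (1-p)*0.029861] = 0.087110; exercise = 0.009875; V(1,0) = max -> 0.087110
  V(1,1) = exp(-r*dt) * [p*0.029861 + (1-p)*0.000000] = 0.017797; exercise = 0.000000; V(1,1) = max -> 0.017797
  V(0,0) = exp(-r*dt) * [p*0.087110 + (1-p)*0.017797] = 0.058854; exercise = 0.000000; V(0,0) = max -> 0.058854

Answer: Price = V(0,0) = 0.0589


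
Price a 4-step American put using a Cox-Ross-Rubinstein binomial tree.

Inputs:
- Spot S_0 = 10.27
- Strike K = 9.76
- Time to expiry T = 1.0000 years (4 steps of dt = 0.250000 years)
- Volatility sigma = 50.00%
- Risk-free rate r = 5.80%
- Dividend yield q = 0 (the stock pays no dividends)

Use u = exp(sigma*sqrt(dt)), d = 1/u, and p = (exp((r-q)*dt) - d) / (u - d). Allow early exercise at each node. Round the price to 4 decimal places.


Answer: Price = V(0,0) = 1.4471

Derivation:
dt = T/N = 0.250000
u = exp(sigma*sqrt(dt)) = 1.284025; d = 1/u = 0.778801
p = (exp((r-q)*dt) - d) / (u - d) = 0.466733
Discount per step: exp(-r*dt) = 0.985605
Stock lattice S(k, i) with i counting down-moves:
  k=0: S(0,0) = 10.2700
  k=1: S(1,0) = 13.1869; S(1,1) = 7.9983
  k=2: S(2,0) = 16.9324; S(2,1) = 10.2700; S(2,2) = 6.2291
  k=3: S(3,0) = 21.7416; S(3,1) = 13.1869; S(3,2) = 7.9983; S(3,3) = 4.8512
  k=4: S(4,0) = 27.9168; S(4,1) = 16.9324; S(4,2) = 10.2700; S(4,3) = 6.2291; S(4,4) = 3.7781
Terminal payoffs V(N, i) = max(K - S_T, 0):
  V(4,0) = 0.000000; V(4,1) = 0.000000; V(4,2) = 0.000000; V(4,3) = 3.530930; V(4,4) = 5.981878
Backward induction: V(k, i) = exp(-r*dt) * [p * V(k+1, i) + (1-p) * V(k+1, i+1)]; then take max(V_cont, immediate exercise) for American.
  V(3,0) = exp(-r*dt) * [p*0.000000 + (1-p)*0.000000] = 0.000000; exercise = 0.000000; V(3,0) = max -> 0.000000
  V(3,1) = exp(-r*dt) * [p*0.000000 + (1-p)*0.000000] = 0.000000; exercise = 0.000000; V(3,1) = max -> 0.000000
  V(3,2) = exp(-r*dt) * [p*0.000000 + (1-p)*3.530930] = 1.855824; exercise = 1.761716; V(3,2) = max -> 1.855824
  V(3,3) = exp(-r*dt) * [p*3.530930 + (1-p)*5.981878] = 4.768297; exercise = 4.908796; V(3,3) = max -> 4.908796
  V(2,0) = exp(-r*dt) * [p*0.000000 + (1-p)*0.000000] = 0.000000; exercise = 0.000000; V(2,0) = max -> 0.000000
  V(2,1) = exp(-r*dt) * [p*0.000000 + (1-p)*1.855824] = 0.975404; exercise = 0.000000; V(2,1) = max -> 0.975404
  V(2,2) = exp(-r*dt) * [p*1.855824 + (1-p)*4.908796] = 3.433722; exercise = 3.530930; V(2,2) = max -> 3.530930
  V(1,0) = exp(-r*dt) * [p*0.000000 + (1-p)*0.975404] = 0.512663; exercise = 0.000000; V(1,0) = max -> 0.512663
  V(1,1) = exp(-r*dt) * [p*0.975404 + (1-p)*3.530930] = 2.304523; exercise = 1.761716; V(1,1) = max -> 2.304523
  V(0,0) = exp(-r*dt) * [p*0.512663 + (1-p)*2.304523] = 1.447068; exercise = 0.000000; V(0,0) = max -> 1.447068


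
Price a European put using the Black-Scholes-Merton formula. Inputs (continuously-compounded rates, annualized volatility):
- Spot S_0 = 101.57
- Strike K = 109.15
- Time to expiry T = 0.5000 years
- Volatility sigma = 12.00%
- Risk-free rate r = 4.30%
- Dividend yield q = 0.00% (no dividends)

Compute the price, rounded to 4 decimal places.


d1 = (ln(S/K) + (r - q + 0.5*sigma^2) * T) / (sigma * sqrt(T)) = -0.55242561
d2 = d1 - sigma * sqrt(T) = -0.63727842
exp(-rT) = 0.97872948; exp(-qT) = 1.00000000
P = K * exp(-rT) * N(-d2) - S_0 * exp(-qT) * N(-d1)
N(-d1) = 0.70967160; N(-d2) = 0.73802825
P = 109.1500 * 0.97872948 * 0.73802825 - 101.5700 * 1.00000000 * 0.70967160 = 6.7610

Answer: Price = 6.7610


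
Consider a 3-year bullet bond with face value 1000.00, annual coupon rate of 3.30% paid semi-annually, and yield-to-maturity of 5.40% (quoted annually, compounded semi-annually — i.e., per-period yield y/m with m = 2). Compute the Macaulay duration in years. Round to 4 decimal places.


Answer: Macaulay duration = 2.8766 years

Derivation:
Coupon per period c = face * coupon_rate / m = 16.500000
Periods per year m = 2; per-period yield y/m = 0.027000
Number of cashflows N = 6
Cashflows (t years, CF_t, discount factor 1/(1+y/m)^(m*t), PV):
  t = 0.5000: CF_t = 16.500000, DF = 0.973710, PV = 16.066212
  t = 1.0000: CF_t = 16.500000, DF = 0.948111, PV = 15.643829
  t = 1.5000: CF_t = 16.500000, DF = 0.923185, PV = 15.232550
  t = 2.0000: CF_t = 16.500000, DF = 0.898914, PV = 14.832084
  t = 2.5000: CF_t = 16.500000, DF = 0.875282, PV = 14.442146
  t = 3.0000: CF_t = 1016.500000, DF = 0.852270, PV = 866.332728
Price P = sum_t PV_t = 942.549549
Macaulay numerator sum_t t * PV_t:
  t * PV_t at t = 0.5000: 8.033106
  t * PV_t at t = 1.0000: 15.643829
  t * PV_t at t = 1.5000: 22.848825
  t * PV_t at t = 2.0000: 29.664168
  t * PV_t at t = 2.5000: 36.105365
  t * PV_t at t = 3.0000: 2598.998184
Macaulay duration D = (sum_t t * PV_t) / P = 2711.293477 / 942.549549 = 2.876553


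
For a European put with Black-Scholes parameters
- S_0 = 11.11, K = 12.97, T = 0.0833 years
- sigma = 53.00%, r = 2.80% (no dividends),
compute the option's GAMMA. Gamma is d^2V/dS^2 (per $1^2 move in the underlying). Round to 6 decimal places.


d1 = -0.9202070278; d2 = -1.0731742465
phi(d1) = 0.2612365343; exp(-qT) = 1.0000000000; exp(-rT) = 0.9976703179
Gamma = exp(-qT) * phi(d1) / (S * sigma * sqrt(T)) = 1.0000000000 * 0.2612365343 / (11.1100 * 0.5300 * 0.2886173938) = 0.153717

Answer: Gamma = 0.153717


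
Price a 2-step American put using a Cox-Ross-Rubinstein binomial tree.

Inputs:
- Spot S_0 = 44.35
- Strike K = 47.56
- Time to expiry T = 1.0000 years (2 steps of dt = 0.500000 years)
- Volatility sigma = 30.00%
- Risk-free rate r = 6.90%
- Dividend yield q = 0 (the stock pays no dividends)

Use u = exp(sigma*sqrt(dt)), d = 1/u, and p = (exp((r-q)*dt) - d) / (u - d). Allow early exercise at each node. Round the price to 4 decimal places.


Answer: Price = V(0,0) = 6.0612

Derivation:
dt = T/N = 0.500000
u = exp(sigma*sqrt(dt)) = 1.236311; d = 1/u = 0.808858
p = (exp((r-q)*dt) - d) / (u - d) = 0.529284
Discount per step: exp(-r*dt) = 0.966088
Stock lattice S(k, i) with i counting down-moves:
  k=0: S(0,0) = 44.3500
  k=1: S(1,0) = 54.8304; S(1,1) = 35.8728
  k=2: S(2,0) = 67.7874; S(2,1) = 44.3500; S(2,2) = 29.0160
Terminal payoffs V(N, i) = max(K - S_T, 0):
  V(2,0) = 0.000000; V(2,1) = 3.210000; V(2,2) = 18.543964
Backward induction: V(k, i) = exp(-r*dt) * [p * V(k+1, i) + (1-p) * V(k+1, i+1)]; then take max(V_cont, immediate exercise) for American.
  V(1,0) = exp(-r*dt) * [p*0.000000 + (1-p)*3.210000] = 1.459758; exercise = 0.000000; V(1,0) = max -> 1.459758
  V(1,1) = exp(-r*dt) * [p*3.210000 + (1-p)*18.543964] = 10.074314; exercise = 11.687152; V(1,1) = max -> 11.687152
  V(0,0) = exp(-r*dt) * [p*1.459758 + (1-p)*11.687152] = 6.061196; exercise = 3.210000; V(0,0) = max -> 6.061196


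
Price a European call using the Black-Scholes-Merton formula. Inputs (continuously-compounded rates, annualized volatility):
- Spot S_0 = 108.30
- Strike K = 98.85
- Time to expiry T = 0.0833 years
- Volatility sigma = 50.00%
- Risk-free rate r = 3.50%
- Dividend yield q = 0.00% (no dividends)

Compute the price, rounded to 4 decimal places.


Answer: Price = 12.0399

Derivation:
d1 = (ln(S/K) + (r - q + 0.5*sigma^2) * T) / (sigma * sqrt(T)) = 0.72504019
d2 = d1 - sigma * sqrt(T) = 0.58073149
exp(-rT) = 0.99708875; exp(-qT) = 1.00000000
C = S_0 * exp(-qT) * N(d1) - K * exp(-rT) * N(d2)
N(d1) = 0.76578631; N(d2) = 0.71928928
C = 108.3000 * 1.00000000 * 0.76578631 - 98.8500 * 0.99708875 * 0.71928928 = 12.0399


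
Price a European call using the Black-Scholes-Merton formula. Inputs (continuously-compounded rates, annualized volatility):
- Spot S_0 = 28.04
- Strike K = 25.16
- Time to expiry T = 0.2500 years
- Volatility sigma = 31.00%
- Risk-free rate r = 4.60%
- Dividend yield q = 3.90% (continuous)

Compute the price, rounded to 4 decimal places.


Answer: Price = 3.4664

Derivation:
d1 = (ln(S/K) + (r - q + 0.5*sigma^2) * T) / (sigma * sqrt(T)) = 0.78799439
d2 = d1 - sigma * sqrt(T) = 0.63299439
exp(-rT) = 0.98856587; exp(-qT) = 0.99029738
C = S_0 * exp(-qT) * N(d1) - K * exp(-rT) * N(d2)
N(d1) = 0.78465001; N(d2) = 0.73663135
C = 28.0400 * 0.99029738 * 0.78465001 - 25.1600 * 0.98856587 * 0.73663135 = 3.4664


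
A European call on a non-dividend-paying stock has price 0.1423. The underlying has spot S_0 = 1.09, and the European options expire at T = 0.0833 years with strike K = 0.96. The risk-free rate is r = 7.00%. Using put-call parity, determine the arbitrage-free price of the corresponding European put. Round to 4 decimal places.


Put-call parity: C - P = S_0 * exp(-qT) - K * exp(-rT).
S_0 * exp(-qT) = 1.0900 * 1.00000000 = 1.09000000
K * exp(-rT) = 0.9600 * 0.99418597 = 0.95441853
P = C - S*exp(-qT) + K*exp(-rT)
P = 0.1423 - 1.09000000 + 0.95441853 = 0.0067

Answer: Put price = 0.0067


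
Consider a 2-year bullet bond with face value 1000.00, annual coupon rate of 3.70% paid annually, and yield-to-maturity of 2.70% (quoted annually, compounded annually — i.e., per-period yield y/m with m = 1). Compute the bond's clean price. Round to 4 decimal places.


Coupon per period c = face * coupon_rate / m = 37.000000
Periods per year m = 1; per-period yield y/m = 0.027000
Number of cashflows N = 2
Cashflows (t years, CF_t, discount factor 1/(1+y/m)^(m*t), PV):
  t = 1.0000: CF_t = 37.000000, DF = 0.973710, PV = 36.027264
  t = 2.0000: CF_t = 1037.000000, DF = 0.948111, PV = 983.190943
Price P = sum_t PV_t = 1019.218207

Answer: Price = 1019.2182


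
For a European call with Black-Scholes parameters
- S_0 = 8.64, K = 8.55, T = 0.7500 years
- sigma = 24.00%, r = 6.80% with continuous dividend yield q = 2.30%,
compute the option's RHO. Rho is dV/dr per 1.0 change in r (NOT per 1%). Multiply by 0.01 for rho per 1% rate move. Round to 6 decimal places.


d1 = 0.3166828766; d2 = 0.1088367797
phi(d1) = 0.3794309854; exp(-qT) = 0.9828979294; exp(-rT) = 0.9502786705
N(d2) = 0.5433340245
Rho = K*T*exp(-rT)*N(d2) = 8.5500 * 0.7500 * 0.9502786705 * 0.5433340245 = 3.310894

Answer: Rho = 3.310894


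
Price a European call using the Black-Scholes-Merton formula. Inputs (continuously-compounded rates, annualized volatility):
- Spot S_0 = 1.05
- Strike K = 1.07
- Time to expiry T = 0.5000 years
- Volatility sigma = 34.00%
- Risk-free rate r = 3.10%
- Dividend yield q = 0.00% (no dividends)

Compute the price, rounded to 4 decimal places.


Answer: Price = 0.0989

Derivation:
d1 = (ln(S/K) + (r - q + 0.5*sigma^2) * T) / (sigma * sqrt(T)) = 0.10619711
d2 = d1 - sigma * sqrt(T) = -0.13421920
exp(-rT) = 0.98461951; exp(-qT) = 1.00000000
C = S_0 * exp(-qT) * N(d1) - K * exp(-rT) * N(d2)
N(d1) = 0.54228702; N(d2) = 0.44661462
C = 1.0500 * 1.00000000 * 0.54228702 - 1.0700 * 0.98461951 * 0.44661462 = 0.0989


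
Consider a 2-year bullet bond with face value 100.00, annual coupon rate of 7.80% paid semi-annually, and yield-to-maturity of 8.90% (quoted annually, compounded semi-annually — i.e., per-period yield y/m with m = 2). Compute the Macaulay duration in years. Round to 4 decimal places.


Answer: Macaulay duration = 1.8889 years

Derivation:
Coupon per period c = face * coupon_rate / m = 3.900000
Periods per year m = 2; per-period yield y/m = 0.044500
Number of cashflows N = 4
Cashflows (t years, CF_t, discount factor 1/(1+y/m)^(m*t), PV):
  t = 0.5000: CF_t = 3.900000, DF = 0.957396, PV = 3.733844
  t = 1.0000: CF_t = 3.900000, DF = 0.916607, PV = 3.574767
  t = 1.5000: CF_t = 3.900000, DF = 0.877556, PV = 3.422467
  t = 2.0000: CF_t = 103.900000, DF = 0.840168, PV = 87.293473
Price P = sum_t PV_t = 98.024550
Macaulay numerator sum_t t * PV_t:
  t * PV_t at t = 0.5000: 1.866922
  t * PV_t at t = 1.0000: 3.574767
  t * PV_t at t = 1.5000: 5.133701
  t * PV_t at t = 2.0000: 174.586945
Macaulay duration D = (sum_t t * PV_t) / P = 185.162335 / 98.024550 = 1.888938


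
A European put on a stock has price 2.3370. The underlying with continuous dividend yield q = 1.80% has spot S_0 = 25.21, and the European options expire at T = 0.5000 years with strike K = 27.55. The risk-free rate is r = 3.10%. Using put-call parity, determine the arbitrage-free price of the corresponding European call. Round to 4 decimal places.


Answer: Call price = 0.1949

Derivation:
Put-call parity: C - P = S_0 * exp(-qT) - K * exp(-rT).
S_0 * exp(-qT) = 25.2100 * 0.99104038 = 24.98412795
K * exp(-rT) = 27.5500 * 0.98461951 = 27.12626741
C = P + S*exp(-qT) - K*exp(-rT)
C = 2.3370 + 24.98412795 - 27.12626741 = 0.1949


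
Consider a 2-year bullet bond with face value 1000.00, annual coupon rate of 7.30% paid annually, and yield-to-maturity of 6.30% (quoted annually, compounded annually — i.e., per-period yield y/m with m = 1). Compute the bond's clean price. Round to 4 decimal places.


Answer: Price = 1018.2571

Derivation:
Coupon per period c = face * coupon_rate / m = 73.000000
Periods per year m = 1; per-period yield y/m = 0.063000
Number of cashflows N = 2
Cashflows (t years, CF_t, discount factor 1/(1+y/m)^(m*t), PV):
  t = 1.0000: CF_t = 73.000000, DF = 0.940734, PV = 68.673565
  t = 2.0000: CF_t = 1073.000000, DF = 0.884980, PV = 949.583573
Price P = sum_t PV_t = 1018.257138


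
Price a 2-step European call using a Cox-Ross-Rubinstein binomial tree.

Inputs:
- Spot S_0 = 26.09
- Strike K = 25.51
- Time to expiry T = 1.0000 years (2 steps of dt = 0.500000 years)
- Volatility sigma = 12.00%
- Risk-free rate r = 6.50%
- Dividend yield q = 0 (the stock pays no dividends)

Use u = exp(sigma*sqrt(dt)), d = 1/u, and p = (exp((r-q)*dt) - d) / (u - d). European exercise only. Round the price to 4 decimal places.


Answer: Price = V(0,0) = 2.5349

Derivation:
dt = T/N = 0.500000
u = exp(sigma*sqrt(dt)) = 1.088557; d = 1/u = 0.918647
p = (exp((r-q)*dt) - d) / (u - d) = 0.673220
Discount per step: exp(-r*dt) = 0.968022
Stock lattice S(k, i) with i counting down-moves:
  k=0: S(0,0) = 26.0900
  k=1: S(1,0) = 28.4004; S(1,1) = 23.9675
  k=2: S(2,0) = 30.9155; S(2,1) = 26.0900; S(2,2) = 22.0177
Terminal payoffs V(N, i) = max(S_T - K, 0):
  V(2,0) = 5.405502; V(2,1) = 0.580000; V(2,2) = 0.000000
Backward induction: V(k, i) = exp(-r*dt) * [p * V(k+1, i) + (1-p) * V(k+1, i+1)].
  V(1,0) = exp(-r*dt) * [p*5.405502 + (1-p)*0.580000] = 3.706195
  V(1,1) = exp(-r*dt) * [p*0.580000 + (1-p)*0.000000] = 0.377982
  V(0,0) = exp(-r*dt) * [p*3.706195 + (1-p)*0.377982] = 2.534866


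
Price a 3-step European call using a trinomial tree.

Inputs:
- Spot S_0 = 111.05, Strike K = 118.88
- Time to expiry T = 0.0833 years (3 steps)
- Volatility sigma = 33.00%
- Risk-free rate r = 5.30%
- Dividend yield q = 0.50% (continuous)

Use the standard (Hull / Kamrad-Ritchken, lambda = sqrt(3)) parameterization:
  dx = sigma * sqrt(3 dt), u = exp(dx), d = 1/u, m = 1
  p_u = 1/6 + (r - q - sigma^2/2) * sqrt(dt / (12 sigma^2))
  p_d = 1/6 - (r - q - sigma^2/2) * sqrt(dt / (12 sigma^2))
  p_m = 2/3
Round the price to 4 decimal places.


dt = T/N = 0.027767; dx = sigma*sqrt(3*dt) = 0.095244
u = exp(dx) = 1.099927; d = 1/u = 0.909151
p_u = 0.165726, p_m = 0.666667, p_d = 0.167607
Discount per step: exp(-r*dt) = 0.998529
Stock lattice S(k, j) with j the centered position index:
  k=0: S(0,+0) = 111.0500
  k=1: S(1,-1) = 100.9613; S(1,+0) = 111.0500; S(1,+1) = 122.1469
  k=2: S(2,-2) = 91.7891; S(2,-1) = 100.9613; S(2,+0) = 111.0500; S(2,+1) = 122.1469; S(2,+2) = 134.3526
  k=3: S(3,-3) = 83.4501; S(3,-2) = 91.7891; S(3,-1) = 100.9613; S(3,+0) = 111.0500; S(3,+1) = 122.1469; S(3,+2) = 134.3526; S(3,+3) = 147.7781
Terminal payoffs V(N, j) = max(S_T - K, 0):
  V(3,-3) = 0.000000; V(3,-2) = 0.000000; V(3,-1) = 0.000000; V(3,+0) = 0.000000; V(3,+1) = 3.266884; V(3,+2) = 15.472646; V(3,+3) = 28.898092
Backward induction: V(k, j) = exp(-r*dt) * [p_u * V(k+1, j+1) + p_m * V(k+1, j) + p_d * V(k+1, j-1)]
  V(2,-2) = exp(-r*dt) * [p_u*0.000000 + p_m*0.000000 + p_d*0.000000] = 0.000000
  V(2,-1) = exp(-r*dt) * [p_u*0.000000 + p_m*0.000000 + p_d*0.000000] = 0.000000
  V(2,+0) = exp(-r*dt) * [p_u*3.266884 + p_m*0.000000 + p_d*0.000000] = 0.540613
  V(2,+1) = exp(-r*dt) * [p_u*15.472646 + p_m*3.266884 + p_d*0.000000] = 4.735176
  V(2,+2) = exp(-r*dt) * [p_u*28.898092 + p_m*15.472646 + p_d*3.266884] = 15.628812
  V(1,-1) = exp(-r*dt) * [p_u*0.540613 + p_m*0.000000 + p_d*0.000000] = 0.089462
  V(1,+0) = exp(-r*dt) * [p_u*4.735176 + p_m*0.540613 + p_d*0.000000] = 1.143469
  V(1,+1) = exp(-r*dt) * [p_u*15.628812 + p_m*4.735176 + p_d*0.540613] = 5.828918
  V(0,+0) = exp(-r*dt) * [p_u*5.828918 + p_m*1.143469 + p_d*0.089462] = 1.740749

Answer: Price = V(0,0) = 1.7407


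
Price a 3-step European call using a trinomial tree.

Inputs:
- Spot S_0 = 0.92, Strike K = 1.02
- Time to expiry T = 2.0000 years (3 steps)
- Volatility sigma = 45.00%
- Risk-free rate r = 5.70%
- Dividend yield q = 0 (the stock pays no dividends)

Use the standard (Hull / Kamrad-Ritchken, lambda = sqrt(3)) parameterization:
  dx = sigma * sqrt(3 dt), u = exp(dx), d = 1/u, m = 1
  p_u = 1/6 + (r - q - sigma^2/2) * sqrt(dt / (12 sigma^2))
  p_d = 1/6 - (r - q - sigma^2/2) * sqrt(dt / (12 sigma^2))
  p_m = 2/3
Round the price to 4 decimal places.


dt = T/N = 0.666667; dx = sigma*sqrt(3*dt) = 0.636396
u = exp(dx) = 1.889658; d = 1/u = 0.529196
p_u = 0.143489, p_m = 0.666667, p_d = 0.189844
Discount per step: exp(-r*dt) = 0.962713
Stock lattice S(k, j) with j the centered position index:
  k=0: S(0,+0) = 0.9200
  k=1: S(1,-1) = 0.4869; S(1,+0) = 0.9200; S(1,+1) = 1.7385
  k=2: S(2,-2) = 0.2576; S(2,-1) = 0.4869; S(2,+0) = 0.9200; S(2,+1) = 1.7385; S(2,+2) = 3.2851
  k=3: S(3,-3) = 0.1363; S(3,-2) = 0.2576; S(3,-1) = 0.4869; S(3,+0) = 0.9200; S(3,+1) = 1.7385; S(3,+2) = 3.2851; S(3,+3) = 6.2078
Terminal payoffs V(N, j) = max(S_T - K, 0):
  V(3,-3) = 0.000000; V(3,-2) = 0.000000; V(3,-1) = 0.000000; V(3,+0) = 0.000000; V(3,+1) = 0.718486; V(3,+2) = 2.265144; V(3,+3) = 5.187801
Backward induction: V(k, j) = exp(-r*dt) * [p_u * V(k+1, j+1) + p_m * V(k+1, j) + p_d * V(k+1, j-1)]
  V(2,-2) = exp(-r*dt) * [p_u*0.000000 + p_m*0.000000 + p_d*0.000000] = 0.000000
  V(2,-1) = exp(-r*dt) * [p_u*0.000000 + p_m*0.000000 + p_d*0.000000] = 0.000000
  V(2,+0) = exp(-r*dt) * [p_u*0.718486 + p_m*0.000000 + p_d*0.000000] = 0.099251
  V(2,+1) = exp(-r*dt) * [p_u*2.265144 + p_m*0.718486 + p_d*0.000000] = 0.774035
  V(2,+2) = exp(-r*dt) * [p_u*5.187801 + p_m*2.265144 + p_d*0.718486] = 2.301741
  V(1,-1) = exp(-r*dt) * [p_u*0.099251 + p_m*0.000000 + p_d*0.000000] = 0.013710
  V(1,+0) = exp(-r*dt) * [p_u*0.774035 + p_m*0.099251 + p_d*0.000000] = 0.170625
  V(1,+1) = exp(-r*dt) * [p_u*2.301741 + p_m*0.774035 + p_d*0.099251] = 0.832882
  V(0,+0) = exp(-r*dt) * [p_u*0.832882 + p_m*0.170625 + p_d*0.013710] = 0.227068

Answer: Price = V(0,0) = 0.2271
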